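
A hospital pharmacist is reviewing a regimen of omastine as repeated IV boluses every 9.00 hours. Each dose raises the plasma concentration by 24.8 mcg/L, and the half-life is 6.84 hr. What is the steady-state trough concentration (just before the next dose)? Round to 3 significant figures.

k = ln 2 / 6.84 = 0.1013 hr⁻¹
Fraction remaining after one interval: e^(−kτ) = e^(−0.1013 × 9.00) = 0.4017
R = 1 / (1 − 0.4017) = 1.671
Css,max = 24.8 × 1.671 = 41.45 mcg/L
Css,min = Css,max × e^(−kτ) = 41.45 × 0.4017 ≈ 16.7 mcg/L

16.7 mcg/L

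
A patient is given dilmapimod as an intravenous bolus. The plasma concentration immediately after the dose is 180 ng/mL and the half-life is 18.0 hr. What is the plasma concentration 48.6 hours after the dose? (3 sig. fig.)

27.7 ng/mL

k = ln 2 / 18.0 = 0.03851 hr⁻¹
C(t) = C₀ e^(−kt) = 180 × e^(−0.03851 × 48.6) = 180 × e^(−1.871) = 180 × 0.1539 ≈ 27.7 ng/mL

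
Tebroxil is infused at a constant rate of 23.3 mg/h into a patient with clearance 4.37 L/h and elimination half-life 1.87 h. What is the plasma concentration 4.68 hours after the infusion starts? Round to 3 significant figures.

4.39 µg/mL

Css = rate / CL = 23.3 / 4.37 = 5.332 µg/mL
k = ln 2 / 1.87 = 0.3707 h⁻¹
C(t) = Css (1 − e^(−kt)) = 5.332 × (1 − e^(−1.735)) = 5.332 × 0.8236 ≈ 4.39 µg/mL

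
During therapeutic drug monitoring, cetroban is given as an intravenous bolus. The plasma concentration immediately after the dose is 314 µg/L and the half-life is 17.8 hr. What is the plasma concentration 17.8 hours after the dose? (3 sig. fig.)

k = ln 2 / 17.8 = 0.03894 hr⁻¹
17.8 hr is 1.000 half-lives, so C = 314 × (1/2)^1.000 = 314 × 0.5000 ≈ 157 µg/L

157 µg/L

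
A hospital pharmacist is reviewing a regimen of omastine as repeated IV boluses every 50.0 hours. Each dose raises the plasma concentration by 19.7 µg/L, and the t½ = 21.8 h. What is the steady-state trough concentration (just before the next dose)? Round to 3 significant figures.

5.05 µg/L

k = ln 2 / 21.8 = 0.03180 h⁻¹
Fraction remaining after one interval: e^(−kτ) = e^(−0.03180 × 50.0) = 0.2040
R = 1 / (1 − 0.2040) = 1.256
Css,max = 19.7 × 1.256 = 24.75 µg/L
Css,min = Css,max × e^(−kτ) = 24.75 × 0.2040 ≈ 5.05 µg/L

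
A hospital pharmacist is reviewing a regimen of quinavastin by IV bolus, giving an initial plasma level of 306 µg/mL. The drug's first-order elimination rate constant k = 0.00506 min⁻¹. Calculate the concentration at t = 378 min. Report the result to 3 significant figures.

C(t) = C₀ e^(−kt) = 306 × e^(−0.005060 × 378) = 306 × e^(−1.913) = 306 × 0.1477 ≈ 45.2 µg/mL

45.2 µg/mL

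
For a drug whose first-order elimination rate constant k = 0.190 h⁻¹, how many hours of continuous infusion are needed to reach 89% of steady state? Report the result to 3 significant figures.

11.6 hours

f = 1 − e^(−kt)  ⇒  t = −ln(1 − f) / k
t = −ln(1 − 0.89) / 0.1900 = 2.207 / 0.1900 ≈ 11.6 hours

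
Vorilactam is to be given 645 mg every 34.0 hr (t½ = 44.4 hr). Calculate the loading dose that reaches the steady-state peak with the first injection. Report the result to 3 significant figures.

1570 mg

k = ln 2 / 44.4 = 0.01561 hr⁻¹
Accumulation ratio R = 1 / (1 − e^(−kτ)) = 1 / (1 − e^(−0.01561×34.0)) = 1 / (1 − 0.5881) = 2.428
Loading dose = maintenance dose × R = 645 × 2.428 ≈ 1570 mg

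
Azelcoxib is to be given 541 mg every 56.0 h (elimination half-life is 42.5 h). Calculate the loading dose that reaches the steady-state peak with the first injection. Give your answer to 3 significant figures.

903 mg

k = ln 2 / 42.5 = 0.01631 h⁻¹
Accumulation ratio R = 1 / (1 − e^(−kτ)) = 1 / (1 − e^(−0.01631×56.0)) = 1 / (1 − 0.4012) = 1.670
Loading dose = maintenance dose × R = 541 × 1.670 ≈ 903 mg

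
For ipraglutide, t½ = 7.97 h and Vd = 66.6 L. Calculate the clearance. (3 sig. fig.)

5.79 L/h

k = ln 2 / t½ = ln 2 / 7.97 = 0.08697 h⁻¹
CL = k · V = 0.08697 × 66.6 ≈ 5.79 L/h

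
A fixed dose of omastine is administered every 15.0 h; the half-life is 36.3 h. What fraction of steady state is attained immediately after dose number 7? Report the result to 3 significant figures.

k = ln 2 / 36.3 = 0.01909 h⁻¹
f_n = 1 − e^(−nkτ) = 1 − e^(−7 × 0.01909 × 15.0) = 1 − e^(−2.005) = 1 − 0.1347 ≈ 0.865

0.865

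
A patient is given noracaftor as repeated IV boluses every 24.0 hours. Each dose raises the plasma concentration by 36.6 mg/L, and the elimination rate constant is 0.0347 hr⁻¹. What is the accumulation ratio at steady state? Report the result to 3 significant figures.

1.77

Fraction remaining after one interval: e^(−kτ) = e^(−0.03470 × 24.0) = 0.4348
R = 1 / (1 − 0.4348) = 1 / 0.5652 ≈ 1.77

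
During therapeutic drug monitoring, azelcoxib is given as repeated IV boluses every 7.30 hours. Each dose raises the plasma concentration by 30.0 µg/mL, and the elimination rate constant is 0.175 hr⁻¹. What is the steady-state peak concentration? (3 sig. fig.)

41.6 µg/mL

Fraction remaining after one interval: e^(−kτ) = e^(−0.1750 × 7.30) = 0.2787
R = 1 / (1 − 0.2787) = 1.386
Css,max = 30.0 × 1.386 ≈ 41.6 µg/mL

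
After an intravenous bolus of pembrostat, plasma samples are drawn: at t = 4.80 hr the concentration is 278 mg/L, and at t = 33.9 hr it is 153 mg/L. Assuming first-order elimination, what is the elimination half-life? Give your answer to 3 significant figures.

33.8 hours

k = ln(C₁/C₂) / (t₂ − t₁) = ln(278/153) / (33.9 − 4.80)
  = 0.5972 / 29.10 = 0.02052 hr⁻¹
t½ = ln 2 / k = ln 2 / 0.02052 ≈ 33.8 hours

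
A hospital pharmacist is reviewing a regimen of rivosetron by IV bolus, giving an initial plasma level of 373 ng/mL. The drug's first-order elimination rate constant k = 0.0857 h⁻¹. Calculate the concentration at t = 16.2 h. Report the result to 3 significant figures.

C(t) = C₀ e^(−kt) = 373 × e^(−0.08570 × 16.2) = 373 × e^(−1.388) = 373 × 0.2495 ≈ 93.1 ng/mL

93.1 ng/mL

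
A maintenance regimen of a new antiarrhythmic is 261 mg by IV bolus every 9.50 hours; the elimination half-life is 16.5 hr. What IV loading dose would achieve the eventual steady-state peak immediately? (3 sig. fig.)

793 mg

k = ln 2 / 16.5 = 0.04201 hr⁻¹
Accumulation ratio R = 1 / (1 − e^(−kτ)) = 1 / (1 − e^(−0.04201×9.50)) = 1 / (1 − 0.6709) = 3.039
Loading dose = maintenance dose × R = 261 × 3.039 ≈ 793 mg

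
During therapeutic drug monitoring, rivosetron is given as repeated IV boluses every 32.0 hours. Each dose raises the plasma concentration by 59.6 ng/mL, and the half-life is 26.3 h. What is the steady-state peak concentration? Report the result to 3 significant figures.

k = ln 2 / 26.3 = 0.02636 h⁻¹
Fraction remaining after one interval: e^(−kτ) = e^(−0.02636 × 32.0) = 0.4303
R = 1 / (1 − 0.4303) = 1.755
Css,max = 59.6 × 1.755 ≈ 105 ng/mL

105 ng/mL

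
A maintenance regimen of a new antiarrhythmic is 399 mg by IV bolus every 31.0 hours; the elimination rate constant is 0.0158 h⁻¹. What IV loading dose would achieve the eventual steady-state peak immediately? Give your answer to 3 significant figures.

Accumulation ratio R = 1 / (1 − e^(−kτ)) = 1 / (1 − e^(−0.01580×31.0)) = 1 / (1 − 0.6127) = 2.582
Loading dose = maintenance dose × R = 399 × 2.582 ≈ 1030 mg

1030 mg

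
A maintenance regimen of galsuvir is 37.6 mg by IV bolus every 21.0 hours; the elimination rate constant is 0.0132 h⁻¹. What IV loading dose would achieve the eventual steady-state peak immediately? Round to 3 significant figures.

Accumulation ratio R = 1 / (1 − e^(−kτ)) = 1 / (1 − e^(−0.01320×21.0)) = 1 / (1 − 0.7579) = 4.131
Loading dose = maintenance dose × R = 37.6 × 4.131 ≈ 155 mg

155 mg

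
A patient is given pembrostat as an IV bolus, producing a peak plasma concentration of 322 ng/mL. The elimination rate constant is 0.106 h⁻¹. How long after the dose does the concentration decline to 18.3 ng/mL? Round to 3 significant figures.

27.1 hours

C(t) = C₀ e^(−kt)  ⇒  t = ln(C₀/C) / k
t = ln(322/18.3) / 0.1060 = 2.868 / 0.1060 ≈ 27.1 hours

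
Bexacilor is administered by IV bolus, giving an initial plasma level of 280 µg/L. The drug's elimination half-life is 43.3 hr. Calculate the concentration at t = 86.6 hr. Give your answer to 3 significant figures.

70.0 µg/L

k = ln 2 / 43.3 = 0.01601 hr⁻¹
C(t) = C₀ e^(−kt) = 280 × e^(−0.01601 × 86.6) = 280 × e^(−1.386) = 280 × 0.2500 ≈ 70.0 µg/L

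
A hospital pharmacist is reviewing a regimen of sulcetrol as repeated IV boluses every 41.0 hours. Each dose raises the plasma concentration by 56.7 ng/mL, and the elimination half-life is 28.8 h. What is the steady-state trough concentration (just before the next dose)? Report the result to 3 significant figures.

33.7 ng/mL

k = ln 2 / 28.8 = 0.02407 h⁻¹
Fraction remaining after one interval: e^(−kτ) = e^(−0.02407 × 41.0) = 0.3728
R = 1 / (1 − 0.3728) = 1.594
Css,max = 56.7 × 1.594 = 90.40 ng/mL
Css,min = Css,max × e^(−kτ) = 90.40 × 0.3728 ≈ 33.7 ng/mL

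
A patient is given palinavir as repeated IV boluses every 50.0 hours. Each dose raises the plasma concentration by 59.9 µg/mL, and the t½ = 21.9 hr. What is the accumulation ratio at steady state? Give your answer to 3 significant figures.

k = ln 2 / 21.9 = 0.03165 hr⁻¹
Fraction remaining after one interval: e^(−kτ) = e^(−0.03165 × 50.0) = 0.2055
R = 1 / (1 − 0.2055) = 1 / 0.7945 ≈ 1.26

1.26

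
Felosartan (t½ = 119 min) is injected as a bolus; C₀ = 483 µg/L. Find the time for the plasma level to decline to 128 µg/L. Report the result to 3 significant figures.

228 minutes

k = ln 2 / 119 = 0.005825 min⁻¹
C(t) = C₀ e^(−kt)  ⇒  t = ln(C₀/C) / k
t = ln(483/128) / 0.005825 = 1.328 / 0.005825 ≈ 228 minutes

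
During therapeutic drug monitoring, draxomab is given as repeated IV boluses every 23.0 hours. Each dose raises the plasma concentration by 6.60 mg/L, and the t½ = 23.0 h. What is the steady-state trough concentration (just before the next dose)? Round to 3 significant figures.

k = ln 2 / 23.0 = 0.03014 h⁻¹
Fraction remaining after one interval: e^(−kτ) = e^(−0.03014 × 23.0) = 0.5000
R = 1 / (1 − 0.5000) = 2.000
Css,max = 6.60 × 2.000 = 13.20 mg/L
Css,min = Css,max × e^(−kτ) = 13.20 × 0.5000 ≈ 6.60 mg/L

6.60 mg/L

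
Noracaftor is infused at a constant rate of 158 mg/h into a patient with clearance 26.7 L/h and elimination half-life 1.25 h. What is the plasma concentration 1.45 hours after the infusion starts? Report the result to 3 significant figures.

3.27 mg/L

Css = rate / CL = 158 / 26.7 = 5.918 mg/L
k = ln 2 / 1.25 = 0.5545 h⁻¹
C(t) = Css (1 − e^(−kt)) = 5.918 × (1 − e^(−0.8041)) = 5.918 × 0.5525 ≈ 3.27 mg/L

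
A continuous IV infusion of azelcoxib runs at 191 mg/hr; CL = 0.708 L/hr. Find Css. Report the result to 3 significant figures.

270 mg/L

Css = infusion rate / CL = 191 / 0.708 ≈ 270 mg/L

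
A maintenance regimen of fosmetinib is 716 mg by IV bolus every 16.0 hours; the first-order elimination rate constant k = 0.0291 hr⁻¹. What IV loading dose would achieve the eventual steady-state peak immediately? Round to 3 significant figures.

Accumulation ratio R = 1 / (1 − e^(−kτ)) = 1 / (1 − e^(−0.02910×16.0)) = 1 / (1 − 0.6278) = 2.686
Loading dose = maintenance dose × R = 716 × 2.686 ≈ 1920 mg

1920 mg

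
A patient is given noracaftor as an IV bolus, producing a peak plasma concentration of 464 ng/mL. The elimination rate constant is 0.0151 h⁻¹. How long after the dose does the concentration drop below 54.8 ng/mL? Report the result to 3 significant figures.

141 hours

C(t) = C₀ e^(−kt)  ⇒  t = ln(C₀/C) / k
t = ln(464/54.8) / 0.01510 = 2.136 / 0.01510 ≈ 141 hours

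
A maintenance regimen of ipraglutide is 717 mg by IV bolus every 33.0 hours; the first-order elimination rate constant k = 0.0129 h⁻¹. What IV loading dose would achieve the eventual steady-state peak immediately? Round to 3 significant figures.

2070 mg

Accumulation ratio R = 1 / (1 − e^(−kτ)) = 1 / (1 − e^(−0.01290×33.0)) = 1 / (1 − 0.6533) = 2.884
Loading dose = maintenance dose × R = 717 × 2.884 ≈ 2070 mg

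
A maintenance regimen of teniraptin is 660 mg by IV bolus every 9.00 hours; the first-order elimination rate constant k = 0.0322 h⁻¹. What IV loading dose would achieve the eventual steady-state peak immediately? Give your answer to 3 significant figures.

2620 mg

Accumulation ratio R = 1 / (1 − e^(−kτ)) = 1 / (1 − e^(−0.03220×9.00)) = 1 / (1 − 0.7484) = 3.975
Loading dose = maintenance dose × R = 660 × 3.975 ≈ 2620 mg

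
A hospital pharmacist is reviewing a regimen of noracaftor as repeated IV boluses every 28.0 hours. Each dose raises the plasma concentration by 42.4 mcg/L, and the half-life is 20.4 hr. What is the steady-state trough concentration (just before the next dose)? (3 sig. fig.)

k = ln 2 / 20.4 = 0.03398 hr⁻¹
Fraction remaining after one interval: e^(−kτ) = e^(−0.03398 × 28.0) = 0.3862
R = 1 / (1 − 0.3862) = 1.629
Css,max = 42.4 × 1.629 = 69.08 mcg/L
Css,min = Css,max × e^(−kτ) = 69.08 × 0.3862 ≈ 26.7 mcg/L

26.7 mcg/L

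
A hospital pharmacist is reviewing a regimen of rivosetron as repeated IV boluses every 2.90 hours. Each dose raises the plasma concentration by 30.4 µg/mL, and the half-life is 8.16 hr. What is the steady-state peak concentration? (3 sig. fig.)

k = ln 2 / 8.16 = 0.08494 hr⁻¹
Fraction remaining after one interval: e^(−kτ) = e^(−0.08494 × 2.90) = 0.7817
R = 1 / (1 − 0.7817) = 4.580
Css,max = 30.4 × 4.580 ≈ 139 µg/mL

139 µg/mL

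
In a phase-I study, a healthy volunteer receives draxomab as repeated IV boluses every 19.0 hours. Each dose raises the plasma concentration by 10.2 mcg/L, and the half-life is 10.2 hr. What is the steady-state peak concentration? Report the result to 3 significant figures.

k = ln 2 / 10.2 = 0.06796 hr⁻¹
Fraction remaining after one interval: e^(−kτ) = e^(−0.06796 × 19.0) = 0.2750
R = 1 / (1 − 0.2750) = 1.379
Css,max = 10.2 × 1.379 ≈ 14.1 mcg/L

14.1 mcg/L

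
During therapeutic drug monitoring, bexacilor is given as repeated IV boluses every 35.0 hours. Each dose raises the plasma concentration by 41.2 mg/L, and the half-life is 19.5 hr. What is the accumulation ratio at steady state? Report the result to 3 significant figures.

1.40

k = ln 2 / 19.5 = 0.03555 hr⁻¹
Fraction remaining after one interval: e^(−kτ) = e^(−0.03555 × 35.0) = 0.2882
R = 1 / (1 − 0.2882) = 1 / 0.7118 ≈ 1.40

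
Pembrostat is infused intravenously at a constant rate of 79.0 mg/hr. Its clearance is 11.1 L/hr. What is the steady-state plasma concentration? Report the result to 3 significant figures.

7.12 µg/mL

Css = infusion rate / CL = 79.0 / 11.1 ≈ 7.12 µg/mL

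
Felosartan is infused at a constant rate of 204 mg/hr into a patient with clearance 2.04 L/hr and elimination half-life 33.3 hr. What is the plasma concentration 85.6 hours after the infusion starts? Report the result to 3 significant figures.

Css = rate / CL = 204 / 2.04 = 100.0 mg/L
k = ln 2 / 33.3 = 0.02082 hr⁻¹
C(t) = Css (1 − e^(−kt)) = 100.0 × (1 − e^(−1.782)) = 100.0 × 0.8317 ≈ 83.2 mg/L

83.2 mg/L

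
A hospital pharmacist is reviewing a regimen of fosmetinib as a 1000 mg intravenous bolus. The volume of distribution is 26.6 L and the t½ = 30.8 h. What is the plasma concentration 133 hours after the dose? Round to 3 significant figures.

1.88 µg/mL

C₀ = dose / V = 1000 / 26.6 = 37.59 µg/mL
k = ln 2 / 30.8 = 0.02250 h⁻¹
C(t) = C₀ e^(−kt) = 37.59 × e^(−0.02250 × 133) = 37.59 × e^(−2.993) = 37.59 × 0.05013 ≈ 1.88 µg/mL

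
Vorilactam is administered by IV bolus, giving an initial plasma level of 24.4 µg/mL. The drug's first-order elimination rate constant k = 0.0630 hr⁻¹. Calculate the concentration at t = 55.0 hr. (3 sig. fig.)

C(t) = C₀ e^(−kt) = 24.4 × e^(−0.06300 × 55.0) = 24.4 × e^(−3.465) = 24.4 × 0.03127 ≈ 0.763 µg/mL

0.763 µg/mL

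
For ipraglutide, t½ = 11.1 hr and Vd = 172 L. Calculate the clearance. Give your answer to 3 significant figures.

k = ln 2 / t½ = ln 2 / 11.1 = 0.06245 hr⁻¹
CL = k · V = 0.06245 × 172 ≈ 10.7 L/hr

10.7 L/hr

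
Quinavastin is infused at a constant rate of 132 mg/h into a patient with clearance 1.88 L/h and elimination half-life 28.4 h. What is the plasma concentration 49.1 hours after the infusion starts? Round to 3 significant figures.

Css = rate / CL = 132 / 1.88 = 70.21 µg/mL
k = ln 2 / 28.4 = 0.02441 h⁻¹
C(t) = Css (1 − e^(−kt)) = 70.21 × (1 − e^(−1.198)) = 70.21 × 0.6983 ≈ 49.0 µg/mL

49.0 µg/mL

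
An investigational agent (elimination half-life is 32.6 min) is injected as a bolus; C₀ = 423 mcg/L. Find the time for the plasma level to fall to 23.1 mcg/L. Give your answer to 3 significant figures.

k = ln 2 / 32.6 = 0.02126 min⁻¹
C(t) = C₀ e^(−kt)  ⇒  t = ln(C₀/C) / k
t = ln(423/23.1) / 0.02126 = 2.908 / 0.02126 ≈ 137 minutes

137 minutes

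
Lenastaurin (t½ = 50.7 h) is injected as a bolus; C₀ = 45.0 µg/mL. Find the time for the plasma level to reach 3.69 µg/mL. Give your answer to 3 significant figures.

k = ln 2 / 50.7 = 0.01367 h⁻¹
C(t) = C₀ e^(−kt)  ⇒  t = ln(C₀/C) / k
t = ln(45.0/3.69) / 0.01367 = 2.501 / 0.01367 ≈ 183 hours

183 hours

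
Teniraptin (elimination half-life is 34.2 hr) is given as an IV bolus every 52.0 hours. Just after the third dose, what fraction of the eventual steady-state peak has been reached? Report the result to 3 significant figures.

k = ln 2 / 34.2 = 0.02027 hr⁻¹
f_n = 1 − e^(−nkτ) = 1 − e^(−3 × 0.02027 × 52.0) = 1 − e^(−3.162) = 1 − 0.04235 ≈ 0.958

0.958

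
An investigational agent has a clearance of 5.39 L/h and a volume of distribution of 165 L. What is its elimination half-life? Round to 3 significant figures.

21.2 hours

k = CL / V = 5.39 / 165 = 0.03267 h⁻¹
t½ = ln 2 / k = ln 2 / 0.03267 ≈ 21.2 hours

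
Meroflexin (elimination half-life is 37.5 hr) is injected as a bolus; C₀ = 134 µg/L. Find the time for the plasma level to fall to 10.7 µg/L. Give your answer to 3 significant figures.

137 hours

k = ln 2 / 37.5 = 0.01848 hr⁻¹
C(t) = C₀ e^(−kt)  ⇒  t = ln(C₀/C) / k
t = ln(134/10.7) / 0.01848 = 2.528 / 0.01848 ≈ 137 hours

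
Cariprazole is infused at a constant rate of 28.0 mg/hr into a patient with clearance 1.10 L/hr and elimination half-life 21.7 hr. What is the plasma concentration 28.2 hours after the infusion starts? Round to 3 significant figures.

Css = rate / CL = 28.0 / 1.10 = 25.45 µg/mL
k = ln 2 / 21.7 = 0.03194 hr⁻¹
C(t) = Css (1 − e^(−kt)) = 25.45 × (1 − e^(−0.9008)) = 25.45 × 0.5937 ≈ 15.1 µg/mL

15.1 µg/mL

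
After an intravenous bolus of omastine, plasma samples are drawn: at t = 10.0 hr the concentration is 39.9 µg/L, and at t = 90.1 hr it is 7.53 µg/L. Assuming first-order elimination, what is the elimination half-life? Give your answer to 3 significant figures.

33.3 hours

k = ln(C₁/C₂) / (t₂ − t₁) = ln(39.9/7.53) / (90.1 − 10.0)
  = 1.667 / 80.10 = 0.02082 hr⁻¹
t½ = ln 2 / k = ln 2 / 0.02082 ≈ 33.3 hours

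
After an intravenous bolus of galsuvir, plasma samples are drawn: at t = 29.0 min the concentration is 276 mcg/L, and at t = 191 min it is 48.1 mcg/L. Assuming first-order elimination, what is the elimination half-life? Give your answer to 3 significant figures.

k = ln(C₁/C₂) / (t₂ − t₁) = ln(276/48.1) / (191 − 29.0)
  = 1.747 / 162.0 = 0.01078 min⁻¹
t½ = ln 2 / k = ln 2 / 0.01078 ≈ 64.3 minutes

64.3 minutes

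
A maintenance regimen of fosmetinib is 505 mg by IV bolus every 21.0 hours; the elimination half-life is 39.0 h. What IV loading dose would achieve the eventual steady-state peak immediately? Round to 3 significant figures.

k = ln 2 / 39.0 = 0.01777 h⁻¹
Accumulation ratio R = 1 / (1 − e^(−kτ)) = 1 / (1 − e^(−0.01777×21.0)) = 1 / (1 − 0.6885) = 3.210
Loading dose = maintenance dose × R = 505 × 3.210 ≈ 1620 mg

1620 mg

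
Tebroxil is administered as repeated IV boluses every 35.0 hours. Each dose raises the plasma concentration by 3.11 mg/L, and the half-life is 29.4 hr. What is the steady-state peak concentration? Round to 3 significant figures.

5.54 mg/L

k = ln 2 / 29.4 = 0.02358 hr⁻¹
Fraction remaining after one interval: e^(−kτ) = e^(−0.02358 × 35.0) = 0.4382
R = 1 / (1 − 0.4382) = 1.780
Css,max = 3.11 × 1.780 ≈ 5.54 mg/L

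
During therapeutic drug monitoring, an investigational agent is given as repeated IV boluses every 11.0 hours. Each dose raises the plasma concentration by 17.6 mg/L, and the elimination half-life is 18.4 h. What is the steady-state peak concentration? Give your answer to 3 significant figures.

51.9 mg/L

k = ln 2 / 18.4 = 0.03767 h⁻¹
Fraction remaining after one interval: e^(−kτ) = e^(−0.03767 × 11.0) = 0.6607
R = 1 / (1 − 0.6607) = 2.948
Css,max = 17.6 × 2.948 ≈ 51.9 mg/L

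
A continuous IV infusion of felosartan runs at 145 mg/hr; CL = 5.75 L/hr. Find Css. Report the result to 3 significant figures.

25.2 mg/L

Css = infusion rate / CL = 145 / 5.75 ≈ 25.2 mg/L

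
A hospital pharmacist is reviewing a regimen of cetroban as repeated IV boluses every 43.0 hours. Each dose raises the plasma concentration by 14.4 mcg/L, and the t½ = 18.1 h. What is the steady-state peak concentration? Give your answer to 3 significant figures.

k = ln 2 / 18.1 = 0.03830 h⁻¹
Fraction remaining after one interval: e^(−kτ) = e^(−0.03830 × 43.0) = 0.1927
R = 1 / (1 − 0.1927) = 1.239
Css,max = 14.4 × 1.239 ≈ 17.8 mcg/L

17.8 mcg/L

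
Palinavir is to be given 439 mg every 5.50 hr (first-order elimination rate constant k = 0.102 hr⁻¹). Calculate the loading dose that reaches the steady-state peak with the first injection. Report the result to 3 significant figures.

Accumulation ratio R = 1 / (1 − e^(−kτ)) = 1 / (1 − e^(−0.1020×5.50)) = 1 / (1 − 0.5706) = 2.329
Loading dose = maintenance dose × R = 439 × 2.329 ≈ 1020 mg

1020 mg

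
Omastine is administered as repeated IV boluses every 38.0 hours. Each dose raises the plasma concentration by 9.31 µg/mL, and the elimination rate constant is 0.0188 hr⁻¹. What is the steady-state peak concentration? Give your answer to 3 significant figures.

18.2 µg/mL

Fraction remaining after one interval: e^(−kτ) = e^(−0.01880 × 38.0) = 0.4895
R = 1 / (1 − 0.4895) = 1.959
Css,max = 9.31 × 1.959 ≈ 18.2 µg/mL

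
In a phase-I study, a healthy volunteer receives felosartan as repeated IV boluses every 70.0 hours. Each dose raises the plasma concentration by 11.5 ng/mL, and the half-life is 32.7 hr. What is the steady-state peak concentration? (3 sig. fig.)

k = ln 2 / 32.7 = 0.02120 hr⁻¹
Fraction remaining after one interval: e^(−kτ) = e^(−0.02120 × 70.0) = 0.2268
R = 1 / (1 − 0.2268) = 1.293
Css,max = 11.5 × 1.293 ≈ 14.9 ng/mL

14.9 ng/mL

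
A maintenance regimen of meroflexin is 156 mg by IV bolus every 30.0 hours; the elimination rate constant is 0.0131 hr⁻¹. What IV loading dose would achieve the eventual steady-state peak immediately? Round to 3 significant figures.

Accumulation ratio R = 1 / (1 − e^(−kτ)) = 1 / (1 − e^(−0.01310×30.0)) = 1 / (1 − 0.6750) = 3.077
Loading dose = maintenance dose × R = 156 × 3.077 ≈ 480 mg

480 mg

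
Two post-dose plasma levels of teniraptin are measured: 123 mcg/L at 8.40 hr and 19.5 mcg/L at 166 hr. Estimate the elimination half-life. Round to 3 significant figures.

59.3 hours

k = ln(C₁/C₂) / (t₂ − t₁) = ln(123/19.5) / (166 − 8.40)
  = 1.842 / 157.6 = 0.01169 hr⁻¹
t½ = ln 2 / k = ln 2 / 0.01169 ≈ 59.3 hours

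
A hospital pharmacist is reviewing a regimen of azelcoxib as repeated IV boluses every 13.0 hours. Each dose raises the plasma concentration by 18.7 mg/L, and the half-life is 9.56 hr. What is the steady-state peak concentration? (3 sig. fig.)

k = ln 2 / 9.56 = 0.07250 hr⁻¹
Fraction remaining after one interval: e^(−kτ) = e^(−0.07250 × 13.0) = 0.3896
R = 1 / (1 − 0.3896) = 1.638
Css,max = 18.7 × 1.638 ≈ 30.6 mg/L

30.6 mg/L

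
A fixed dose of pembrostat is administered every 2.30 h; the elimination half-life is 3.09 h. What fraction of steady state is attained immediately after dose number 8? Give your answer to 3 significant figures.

k = ln 2 / 3.09 = 0.2243 h⁻¹
f_n = 1 − e^(−nkτ) = 1 − e^(−8 × 0.2243 × 2.30) = 1 − e^(−4.127) = 1 − 0.01612 ≈ 0.984

0.984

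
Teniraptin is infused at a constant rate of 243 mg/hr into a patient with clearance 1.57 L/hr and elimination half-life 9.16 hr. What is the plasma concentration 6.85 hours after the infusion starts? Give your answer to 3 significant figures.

Css = rate / CL = 243 / 1.57 = 154.8 µg/mL
k = ln 2 / 9.16 = 0.07567 hr⁻¹
C(t) = Css (1 − e^(−kt)) = 154.8 × (1 − e^(−0.5183)) = 154.8 × 0.4045 ≈ 62.6 µg/mL

62.6 µg/mL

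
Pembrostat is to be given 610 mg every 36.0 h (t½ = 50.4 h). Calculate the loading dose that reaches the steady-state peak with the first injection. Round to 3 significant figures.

1560 mg

k = ln 2 / 50.4 = 0.01375 h⁻¹
Accumulation ratio R = 1 / (1 − e^(−kτ)) = 1 / (1 − e^(−0.01375×36.0)) = 1 / (1 − 0.6095) = 2.561
Loading dose = maintenance dose × R = 610 × 2.561 ≈ 1560 mg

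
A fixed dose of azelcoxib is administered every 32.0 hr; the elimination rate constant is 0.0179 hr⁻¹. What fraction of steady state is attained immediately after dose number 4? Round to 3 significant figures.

0.899

f_n = 1 − e^(−nkτ) = 1 − e^(−4 × 0.01790 × 32.0) = 1 − e^(−2.291) = 1 − 0.1011 ≈ 0.899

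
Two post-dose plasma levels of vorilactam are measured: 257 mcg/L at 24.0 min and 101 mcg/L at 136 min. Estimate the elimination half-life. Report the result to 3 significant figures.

83.1 minutes

k = ln(C₁/C₂) / (t₂ − t₁) = ln(257/101) / (136 − 24.0)
  = 0.9340 / 112.0 = 0.008339 min⁻¹
t½ = ln 2 / k = ln 2 / 0.008339 ≈ 83.1 minutes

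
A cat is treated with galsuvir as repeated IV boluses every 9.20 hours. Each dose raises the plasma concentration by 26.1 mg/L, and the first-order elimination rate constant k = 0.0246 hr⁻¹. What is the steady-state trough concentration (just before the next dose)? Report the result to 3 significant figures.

Fraction remaining after one interval: e^(−kτ) = e^(−0.02460 × 9.20) = 0.7975
R = 1 / (1 − 0.7975) = 4.937
Css,max = 26.1 × 4.937 = 128.9 mg/L
Css,min = Css,max × e^(−kτ) = 128.9 × 0.7975 ≈ 103 mg/L

103 mg/L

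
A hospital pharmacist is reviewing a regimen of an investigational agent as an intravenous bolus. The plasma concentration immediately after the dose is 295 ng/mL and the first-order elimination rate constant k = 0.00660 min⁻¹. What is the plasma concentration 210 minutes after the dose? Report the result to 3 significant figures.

73.8 ng/mL

C(t) = C₀ e^(−kt) = 295 × e^(−0.006600 × 210) = 295 × e^(−1.386) = 295 × 0.2501 ≈ 73.8 ng/mL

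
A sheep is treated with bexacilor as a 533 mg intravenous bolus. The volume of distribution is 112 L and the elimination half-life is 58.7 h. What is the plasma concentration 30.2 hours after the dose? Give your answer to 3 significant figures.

C₀ = dose / V = 533 / 112 = 4.759 mg/L
k = ln 2 / 58.7 = 0.01181 h⁻¹
C(t) = C₀ e^(−kt) = 4.759 × e^(−0.01181 × 30.2) = 4.759 × e^(−0.3566) = 4.759 × 0.7000 ≈ 3.33 mg/L

3.33 mg/L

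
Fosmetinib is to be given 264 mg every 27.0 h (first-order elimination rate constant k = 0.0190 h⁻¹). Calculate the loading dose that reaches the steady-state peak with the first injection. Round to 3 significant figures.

Accumulation ratio R = 1 / (1 − e^(−kτ)) = 1 / (1 − e^(−0.01900×27.0)) = 1 / (1 − 0.5987) = 2.492
Loading dose = maintenance dose × R = 264 × 2.492 ≈ 658 mg

658 mg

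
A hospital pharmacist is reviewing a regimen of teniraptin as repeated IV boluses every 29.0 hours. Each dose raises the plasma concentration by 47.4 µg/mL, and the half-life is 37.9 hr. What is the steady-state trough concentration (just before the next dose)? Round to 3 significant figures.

67.8 µg/mL

k = ln 2 / 37.9 = 0.01829 hr⁻¹
Fraction remaining after one interval: e^(−kτ) = e^(−0.01829 × 29.0) = 0.5884
R = 1 / (1 − 0.5884) = 2.429
Css,max = 47.4 × 2.429 = 115.2 µg/mL
Css,min = Css,max × e^(−kτ) = 115.2 × 0.5884 ≈ 67.8 µg/mL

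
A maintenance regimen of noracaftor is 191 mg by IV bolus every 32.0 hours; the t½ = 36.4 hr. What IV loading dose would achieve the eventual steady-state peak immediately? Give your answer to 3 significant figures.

k = ln 2 / 36.4 = 0.01904 hr⁻¹
Accumulation ratio R = 1 / (1 − e^(−kτ)) = 1 / (1 − e^(−0.01904×32.0)) = 1 / (1 − 0.5437) = 2.192
Loading dose = maintenance dose × R = 191 × 2.192 ≈ 419 mg

419 mg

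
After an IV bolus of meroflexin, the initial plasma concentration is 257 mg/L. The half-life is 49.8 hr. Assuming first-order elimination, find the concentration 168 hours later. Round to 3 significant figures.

k = ln 2 / 49.8 = 0.01392 hr⁻¹
168 hr is 3.373 half-lives, so C = 257 × (1/2)^3.373 = 257 × 0.09649 ≈ 24.8 mg/L

24.8 mg/L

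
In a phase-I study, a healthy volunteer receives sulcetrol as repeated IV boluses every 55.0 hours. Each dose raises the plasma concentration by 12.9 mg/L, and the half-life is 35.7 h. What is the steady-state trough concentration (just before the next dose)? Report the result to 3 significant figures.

6.76 mg/L

k = ln 2 / 35.7 = 0.01942 h⁻¹
Fraction remaining after one interval: e^(−kτ) = e^(−0.01942 × 55.0) = 0.3437
R = 1 / (1 − 0.3437) = 1.524
Css,max = 12.9 × 1.524 = 19.66 mg/L
Css,min = Css,max × e^(−kτ) = 19.66 × 0.3437 ≈ 6.76 mg/L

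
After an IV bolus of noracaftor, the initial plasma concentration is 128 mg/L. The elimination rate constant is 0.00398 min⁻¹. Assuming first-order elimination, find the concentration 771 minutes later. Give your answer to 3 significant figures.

C(t) = C₀ e^(−kt) = 128 × e^(−0.003980 × 771) = 128 × e^(−3.069) = 128 × 0.04649 ≈ 5.95 mg/L

5.95 mg/L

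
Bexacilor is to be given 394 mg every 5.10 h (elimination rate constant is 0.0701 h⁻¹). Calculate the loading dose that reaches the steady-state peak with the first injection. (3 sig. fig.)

Accumulation ratio R = 1 / (1 − e^(−kτ)) = 1 / (1 − e^(−0.07010×5.10)) = 1 / (1 − 0.6994) = 3.327
Loading dose = maintenance dose × R = 394 × 3.327 ≈ 1310 mg

1310 mg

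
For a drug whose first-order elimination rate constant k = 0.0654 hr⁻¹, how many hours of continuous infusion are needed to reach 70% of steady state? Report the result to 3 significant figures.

f = 1 − e^(−kt)  ⇒  t = −ln(1 − f) / k
t = −ln(1 − 0.7) / 0.06540 = 1.204 / 0.06540 ≈ 18.4 hours

18.4 hours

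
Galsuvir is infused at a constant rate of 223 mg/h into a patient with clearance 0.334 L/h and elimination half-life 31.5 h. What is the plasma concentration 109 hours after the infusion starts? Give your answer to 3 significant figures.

607 mg/L

Css = rate / CL = 223 / 0.334 = 667.7 mg/L
k = ln 2 / 31.5 = 0.02200 h⁻¹
C(t) = Css (1 − e^(−kt)) = 667.7 × (1 − e^(−2.399)) = 667.7 × 0.9091 ≈ 607 mg/L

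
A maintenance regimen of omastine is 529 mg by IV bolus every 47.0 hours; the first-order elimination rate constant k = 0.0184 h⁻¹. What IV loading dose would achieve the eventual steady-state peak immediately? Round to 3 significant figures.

Accumulation ratio R = 1 / (1 − e^(−kτ)) = 1 / (1 − e^(−0.01840×47.0)) = 1 / (1 − 0.4211) = 1.728
Loading dose = maintenance dose × R = 529 × 1.728 ≈ 914 mg

914 mg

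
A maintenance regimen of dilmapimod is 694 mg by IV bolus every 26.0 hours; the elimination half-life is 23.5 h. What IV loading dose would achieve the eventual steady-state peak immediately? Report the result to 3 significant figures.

1300 mg

k = ln 2 / 23.5 = 0.02950 h⁻¹
Accumulation ratio R = 1 / (1 − e^(−kτ)) = 1 / (1 − e^(−0.02950×26.0)) = 1 / (1 − 0.4645) = 1.867
Loading dose = maintenance dose × R = 694 × 1.867 ≈ 1300 mg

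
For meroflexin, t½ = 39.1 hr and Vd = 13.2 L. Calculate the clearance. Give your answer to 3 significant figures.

k = ln 2 / t½ = ln 2 / 39.1 = 0.01773 hr⁻¹
CL = k · V = 0.01773 × 13.2 ≈ 0.234 L/hr

0.234 L/hr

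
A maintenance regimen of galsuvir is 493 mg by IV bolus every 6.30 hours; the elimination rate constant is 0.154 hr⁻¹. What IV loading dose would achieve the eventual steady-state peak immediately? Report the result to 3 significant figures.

Accumulation ratio R = 1 / (1 − e^(−kτ)) = 1 / (1 − e^(−0.1540×6.30)) = 1 / (1 − 0.3790) = 1.610
Loading dose = maintenance dose × R = 493 × 1.610 ≈ 794 mg

794 mg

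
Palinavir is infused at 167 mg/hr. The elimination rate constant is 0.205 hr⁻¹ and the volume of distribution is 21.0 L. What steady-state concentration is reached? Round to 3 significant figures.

38.8 mg/L

CL = k · V = 0.205 × 21.0 = 4.305 L/hr
Css = rate / CL = 167 / 4.305 ≈ 38.8 mg/L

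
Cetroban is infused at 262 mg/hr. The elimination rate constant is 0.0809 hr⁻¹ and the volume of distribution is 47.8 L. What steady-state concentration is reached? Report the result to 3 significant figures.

CL = k · V = 0.0809 × 47.8 = 3.867 L/hr
Css = rate / CL = 262 / 3.867 ≈ 67.8 mg/L

67.8 mg/L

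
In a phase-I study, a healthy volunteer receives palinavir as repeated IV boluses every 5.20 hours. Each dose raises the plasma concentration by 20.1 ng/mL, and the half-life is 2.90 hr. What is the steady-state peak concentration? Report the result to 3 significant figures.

28.3 ng/mL

k = ln 2 / 2.90 = 0.2390 hr⁻¹
Fraction remaining after one interval: e^(−kτ) = e^(−0.2390 × 5.20) = 0.2886
R = 1 / (1 − 0.2886) = 1.406
Css,max = 20.1 × 1.406 ≈ 28.3 ng/mL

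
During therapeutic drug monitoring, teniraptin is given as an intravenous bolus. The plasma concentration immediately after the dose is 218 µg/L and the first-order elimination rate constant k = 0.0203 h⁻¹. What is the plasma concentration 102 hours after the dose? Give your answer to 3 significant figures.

C(t) = C₀ e^(−kt) = 218 × e^(−0.02030 × 102) = 218 × e^(−2.071) = 218 × 0.1261 ≈ 27.5 µg/L

27.5 µg/L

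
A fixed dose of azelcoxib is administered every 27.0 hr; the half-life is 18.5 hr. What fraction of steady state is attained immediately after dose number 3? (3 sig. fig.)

0.952

k = ln 2 / 18.5 = 0.03747 hr⁻¹
f_n = 1 − e^(−nkτ) = 1 − e^(−3 × 0.03747 × 27.0) = 1 − e^(−3.035) = 1 − 0.04808 ≈ 0.952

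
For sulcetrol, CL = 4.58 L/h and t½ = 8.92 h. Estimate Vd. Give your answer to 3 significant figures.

k = ln 2 / t½ = ln 2 / 8.92 = 0.07771 h⁻¹
V = CL / k = 4.58 / 0.07771 ≈ 58.9 L

58.9 L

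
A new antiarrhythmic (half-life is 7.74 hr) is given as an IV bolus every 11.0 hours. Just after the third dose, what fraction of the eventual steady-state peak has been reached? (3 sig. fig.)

k = ln 2 / 7.74 = 0.08955 hr⁻¹
f_n = 1 − e^(−nkτ) = 1 − e^(−3 × 0.08955 × 11.0) = 1 − e^(−2.955) = 1 − 0.05206 ≈ 0.948

0.948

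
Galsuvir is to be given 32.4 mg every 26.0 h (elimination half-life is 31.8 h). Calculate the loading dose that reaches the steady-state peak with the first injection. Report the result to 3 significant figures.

74.9 mg

k = ln 2 / 31.8 = 0.02180 h⁻¹
Accumulation ratio R = 1 / (1 − e^(−kτ)) = 1 / (1 − e^(−0.02180×26.0)) = 1 / (1 − 0.5674) = 2.312
Loading dose = maintenance dose × R = 32.4 × 2.312 ≈ 74.9 mg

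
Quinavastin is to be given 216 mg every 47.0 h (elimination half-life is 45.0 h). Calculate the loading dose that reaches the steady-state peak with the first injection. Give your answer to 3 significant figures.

419 mg

k = ln 2 / 45.0 = 0.01540 h⁻¹
Accumulation ratio R = 1 / (1 − e^(−kτ)) = 1 / (1 − e^(−0.01540×47.0)) = 1 / (1 − 0.4848) = 1.941
Loading dose = maintenance dose × R = 216 × 1.941 ≈ 419 mg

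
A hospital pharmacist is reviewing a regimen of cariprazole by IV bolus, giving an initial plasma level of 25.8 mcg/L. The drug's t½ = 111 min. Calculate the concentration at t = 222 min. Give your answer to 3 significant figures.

6.45 mcg/L

k = ln 2 / 111 = 0.006245 min⁻¹
222 min is 2.000 half-lives, so C = 25.8 × (1/2)^2.000 = 25.8 × 0.2500 ≈ 6.45 mcg/L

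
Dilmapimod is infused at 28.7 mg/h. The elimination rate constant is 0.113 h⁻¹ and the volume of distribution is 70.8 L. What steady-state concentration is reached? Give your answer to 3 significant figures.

3.59 mg/L

CL = k · V = 0.113 × 70.8 = 8.000 L/h
Css = rate / CL = 28.7 / 8.000 ≈ 3.59 mg/L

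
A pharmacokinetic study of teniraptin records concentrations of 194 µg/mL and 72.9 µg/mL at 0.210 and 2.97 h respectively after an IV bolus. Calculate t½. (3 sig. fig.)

1.95 hours

k = ln(C₁/C₂) / (t₂ − t₁) = ln(194/72.9) / (2.97 − 0.210)
  = 0.9788 / 2.760 = 0.3546 h⁻¹
t½ = ln 2 / k = ln 2 / 0.3546 ≈ 1.95 hours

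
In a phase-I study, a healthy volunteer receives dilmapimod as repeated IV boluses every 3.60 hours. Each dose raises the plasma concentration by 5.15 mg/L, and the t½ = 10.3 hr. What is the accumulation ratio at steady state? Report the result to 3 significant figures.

4.65

k = ln 2 / 10.3 = 0.06730 hr⁻¹
Fraction remaining after one interval: e^(−kτ) = e^(−0.06730 × 3.60) = 0.7848
R = 1 / (1 − 0.7848) = 1 / 0.2152 ≈ 4.65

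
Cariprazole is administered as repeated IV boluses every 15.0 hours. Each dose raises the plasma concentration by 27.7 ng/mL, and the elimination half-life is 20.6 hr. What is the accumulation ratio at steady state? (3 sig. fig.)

k = ln 2 / 20.6 = 0.03365 hr⁻¹
Fraction remaining after one interval: e^(−kτ) = e^(−0.03365 × 15.0) = 0.6037
R = 1 / (1 − 0.6037) = 1 / 0.3963 ≈ 2.52

2.52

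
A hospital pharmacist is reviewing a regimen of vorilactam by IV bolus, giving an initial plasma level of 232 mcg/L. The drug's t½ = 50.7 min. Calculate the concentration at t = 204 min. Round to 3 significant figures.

14.3 mcg/L

k = ln 2 / 50.7 = 0.01367 min⁻¹
C(t) = C₀ e^(−kt) = 232 × e^(−0.01367 × 204) = 232 × e^(−2.789) = 232 × 0.06148 ≈ 14.3 mcg/L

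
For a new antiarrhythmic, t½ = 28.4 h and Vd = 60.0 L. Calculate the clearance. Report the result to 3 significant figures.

k = ln 2 / t½ = ln 2 / 28.4 = 0.02441 h⁻¹
CL = k · V = 0.02441 × 60.0 ≈ 1.46 L/h

1.46 L/h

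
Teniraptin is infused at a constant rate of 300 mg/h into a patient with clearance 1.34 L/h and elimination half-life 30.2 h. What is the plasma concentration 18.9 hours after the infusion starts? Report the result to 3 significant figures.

Css = rate / CL = 300 / 1.34 = 223.9 mg/L
k = ln 2 / 30.2 = 0.02295 h⁻¹
C(t) = Css (1 − e^(−kt)) = 223.9 × (1 − e^(−0.4338)) = 223.9 × 0.3520 ≈ 78.8 mg/L

78.8 mg/L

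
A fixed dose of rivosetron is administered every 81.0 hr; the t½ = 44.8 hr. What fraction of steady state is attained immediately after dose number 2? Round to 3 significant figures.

0.918

k = ln 2 / 44.8 = 0.01547 hr⁻¹
f_n = 1 − e^(−nkτ) = 1 − e^(−2 × 0.01547 × 81.0) = 1 − e^(−2.506) = 1 − 0.08156 ≈ 0.918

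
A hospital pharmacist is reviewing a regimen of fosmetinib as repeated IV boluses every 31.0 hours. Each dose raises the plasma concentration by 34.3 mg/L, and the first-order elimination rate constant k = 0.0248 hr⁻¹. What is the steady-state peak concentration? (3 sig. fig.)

63.9 mg/L

Fraction remaining after one interval: e^(−kτ) = e^(−0.02480 × 31.0) = 0.4636
R = 1 / (1 − 0.4636) = 1.864
Css,max = 34.3 × 1.864 ≈ 63.9 mg/L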